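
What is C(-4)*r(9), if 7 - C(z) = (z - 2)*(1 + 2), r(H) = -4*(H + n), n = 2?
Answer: -1100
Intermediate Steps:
r(H) = -8 - 4*H (r(H) = -4*(H + 2) = -4*(2 + H) = -8 - 4*H)
C(z) = 13 - 3*z (C(z) = 7 - (z - 2)*(1 + 2) = 7 - (-2 + z)*3 = 7 - (-6 + 3*z) = 7 + (6 - 3*z) = 13 - 3*z)
C(-4)*r(9) = (13 - 3*(-4))*(-8 - 4*9) = (13 + 12)*(-8 - 36) = 25*(-44) = -1100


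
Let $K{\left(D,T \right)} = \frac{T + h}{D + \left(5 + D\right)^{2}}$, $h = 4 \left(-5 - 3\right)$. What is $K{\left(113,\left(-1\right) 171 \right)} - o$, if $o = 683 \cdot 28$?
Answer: $- \frac{268443791}{14037} \approx -19124.0$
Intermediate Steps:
$h = -32$ ($h = 4 \left(-8\right) = -32$)
$K{\left(D,T \right)} = \frac{-32 + T}{D + \left(5 + D\right)^{2}}$ ($K{\left(D,T \right)} = \frac{T - 32}{D + \left(5 + D\right)^{2}} = \frac{-32 + T}{D + \left(5 + D\right)^{2}}$)
$o = 19124$
$K{\left(113,\left(-1\right) 171 \right)} - o = \frac{-32 - 171}{113 + \left(5 + 113\right)^{2}} - 19124 = \frac{-32 - 171}{113 + 118^{2}} - 19124 = \frac{1}{113 + 13924} \left(-203\right) - 19124 = \frac{1}{14037} \left(-203\right) - 19124 = - \frac{203}{14037} - 19124 = - \frac{268443791}{14037}$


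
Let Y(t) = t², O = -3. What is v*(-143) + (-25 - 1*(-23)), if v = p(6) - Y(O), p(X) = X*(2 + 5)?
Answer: -4721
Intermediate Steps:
p(X) = 7*X (p(X) = X*7 = 7*X)
v = 33 (v = 7*6 - 1*(-3)² = 42 - 1*9 = 42 - 9 = 33)
v*(-143) + (-25 - 1*(-23)) = 33*(-143) + (-25 - 1*(-23)) = -4719 + (-25 + 23) = -4719 - 2 = -4721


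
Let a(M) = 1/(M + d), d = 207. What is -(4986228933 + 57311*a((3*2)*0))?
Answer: -1032149446442/207 ≈ -4.9862e+9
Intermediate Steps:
a(M) = 1/(207 + M) (a(M) = 1/(M + 207) = 1/(207 + M))
-(4986228933 + 57311*a((3*2)*0)) = -(4986228933 + 57311/(207 + (3*2)*0)) = -(4986228933 + 57311/(207 + 6*0)) = -(4986228933 + 57311/(207 + 0)) = -57311/(1/(1/207 + 87003)) = -57311/(1/(18009622/207)) = -57311/207/18009622 = -57311*18009622/207 = -1032149446442/207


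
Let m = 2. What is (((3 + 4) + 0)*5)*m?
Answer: 70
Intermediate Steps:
(((3 + 4) + 0)*5)*m = (((3 + 4) + 0)*5)*2 = ((7 + 0)*5)*2 = (7*5)*2 = 35*2 = 70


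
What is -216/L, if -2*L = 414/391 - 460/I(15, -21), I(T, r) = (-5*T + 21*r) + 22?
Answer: 453492/2089 ≈ 217.09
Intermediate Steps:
I(T, r) = 22 - 5*T + 21*r
L = -4178/4199 (L = -(414/391 - 460/(22 - 5*15 + 21*(-21)))/2 = -(414*(1/391) - 460/(22 - 75 - 441))/2 = -(18/17 - 460/(-494))/2 = -(18/17 - 460*(-1/494))/2 = -(18/17 + 230/247)/2 = -½*8356/4199 = -4178/4199 ≈ -0.99500)
-216/L = -216/(-4178/4199) = -216*(-4199/4178) = 453492/2089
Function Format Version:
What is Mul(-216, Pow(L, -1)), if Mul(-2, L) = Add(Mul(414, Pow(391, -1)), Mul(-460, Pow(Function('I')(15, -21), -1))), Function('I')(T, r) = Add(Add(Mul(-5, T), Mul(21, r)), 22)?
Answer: Rational(453492, 2089) ≈ 217.09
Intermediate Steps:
Function('I')(T, r) = Add(22, Mul(-5, T), Mul(21, r))
L = Rational(-4178, 4199) (L = Mul(Rational(-1, 2), Add(Mul(414, Pow(391, -1)), Mul(-460, Pow(Add(22, Mul(-5, 15), Mul(21, -21)), -1)))) = Mul(Rational(-1, 2), Add(Mul(414, Rational(1, 391)), Mul(-460, Pow(Add(22, -75, -441), -1)))) = Mul(Rational(-1, 2), Add(Rational(18, 17), Mul(-460, Pow(-494, -1)))) = Mul(Rational(-1, 2), Add(Rational(18, 17), Mul(-460, Rational(-1, 494)))) = Mul(Rational(-1, 2), Add(Rational(18, 17), Rational(230, 247))) = Mul(Rational(-1, 2), Rational(8356, 4199)) = Rational(-4178, 4199) ≈ -0.99500)
Mul(-216, Pow(L, -1)) = Mul(-216, Pow(Rational(-4178, 4199), -1)) = Mul(-216, Rational(-4199, 4178)) = Rational(453492, 2089)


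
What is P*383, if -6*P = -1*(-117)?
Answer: -14937/2 ≈ -7468.5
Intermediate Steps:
P = -39/2 (P = -(-1)*(-117)/6 = -1/6*117 = -39/2 ≈ -19.500)
P*383 = -39/2*383 = -14937/2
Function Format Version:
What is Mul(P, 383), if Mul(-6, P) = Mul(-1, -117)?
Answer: Rational(-14937, 2) ≈ -7468.5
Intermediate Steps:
P = Rational(-39, 2) (P = Mul(Rational(-1, 6), Mul(-1, -117)) = Mul(Rational(-1, 6), 117) = Rational(-39, 2) ≈ -19.500)
Mul(P, 383) = Mul(Rational(-39, 2), 383) = Rational(-14937, 2)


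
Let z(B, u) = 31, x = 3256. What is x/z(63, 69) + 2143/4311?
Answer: 14103049/133641 ≈ 105.53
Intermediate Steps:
x/z(63, 69) + 2143/4311 = 3256/31 + 2143/4311 = 14103049/133641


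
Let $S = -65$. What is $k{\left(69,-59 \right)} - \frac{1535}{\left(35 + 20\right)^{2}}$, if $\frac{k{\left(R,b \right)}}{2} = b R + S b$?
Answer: $- \frac{285867}{605} \approx -472.51$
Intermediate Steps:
$k{\left(R,b \right)} = - 130 b + 2 R b$ ($k{\left(R,b \right)} = 2 \left(b R - 65 b\right) = 2 \left(R b - 65 b\right) = 2 \left(- 65 b + R b\right) = - 130 b + 2 R b$)
$k{\left(69,-59 \right)} - \frac{1535}{\left(35 + 20\right)^{2}} = 2 \left(-59\right) \left(-65 + 69\right) - \frac{1535}{\left(35 + 20\right)^{2}} = 2 \left(-59\right) 4 - \frac{1535}{55^{2}} = -472 - \frac{1535}{3025} = -472 - 1535 \cdot \frac{1}{3025} = -472 - \frac{307}{605} = - \frac{285867}{605}$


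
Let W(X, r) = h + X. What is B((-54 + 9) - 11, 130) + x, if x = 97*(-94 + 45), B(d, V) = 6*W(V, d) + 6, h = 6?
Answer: -3931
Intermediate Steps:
W(X, r) = 6 + X
B(d, V) = 42 + 6*V (B(d, V) = 6*(6 + V) + 6 = (36 + 6*V) + 6 = 42 + 6*V)
x = -4753 (x = 97*(-49) = -4753)
B((-54 + 9) - 11, 130) + x = (42 + 6*130) - 4753 = (42 + 780) - 4753 = 822 - 4753 = -3931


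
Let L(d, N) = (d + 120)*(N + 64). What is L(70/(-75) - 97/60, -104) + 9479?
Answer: 4781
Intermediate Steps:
L(d, N) = (64 + N)*(120 + d) (L(d, N) = (120 + d)*(64 + N) = (64 + N)*(120 + d))
L(70/(-75) - 97/60, -104) + 9479 = (7680 + 64*(70/(-75) - 97/60) + 120*(-104) - 104*(70/(-75) - 97/60)) + 9479 = (7680 + 64*(70*(-1/75) - 97*1/60) - 12480 - 104*(70*(-1/75) - 97*1/60)) + 9479 = (7680 + 64*(-14/15 - 97/60) - 12480 - 104*(-14/15 - 97/60)) + 9479 = (7680 + 64*(-51/20) - 12480 - 104*(-51/20)) + 9479 = (7680 - 816/5 - 12480 + 1326/5) + 9479 = -4698 + 9479 = 4781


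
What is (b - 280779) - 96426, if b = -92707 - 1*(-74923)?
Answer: -394989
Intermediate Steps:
b = -17784 (b = -92707 + 74923 = -17784)
(b - 280779) - 96426 = (-17784 - 280779) - 96426 = -298563 - 96426 = -394989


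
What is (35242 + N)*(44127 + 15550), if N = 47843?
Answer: 4958263545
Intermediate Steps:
(35242 + N)*(44127 + 15550) = (35242 + 47843)*(44127 + 15550) = 83085*59677 = 4958263545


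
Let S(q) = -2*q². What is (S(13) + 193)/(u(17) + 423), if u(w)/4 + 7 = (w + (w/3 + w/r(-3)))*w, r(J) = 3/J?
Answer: -435/2341 ≈ -0.18582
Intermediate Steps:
u(w) = -28 + 4*w²/3 (u(w) = -28 + 4*((w + (w/3 + w/((3/(-3)))))*w) = -28 + 4*((w + (w*(⅓) + w/((3*(-⅓)))))*w) = -28 + 4*((w + (w/3 + w/(-1)))*w) = -28 + 4*((w + (w/3 + w*(-1)))*w) = -28 + 4*((w + (w/3 - w))*w) = -28 + 4*((w - 2*w/3)*w) = -28 + 4*((w/3)*w) = -28 + 4*(w²/3) = -28 + 4*w²/3)
(S(13) + 193)/(u(17) + 423) = (-2*13² + 193)/((-28 + (4/3)*17²) + 423) = (-2*169 + 193)/((-28 + (4/3)*289) + 423) = (-338 + 193)/((-28 + 1156/3) + 423) = -145/(1072/3 + 423) = -145/2341/3 = -145*3/2341 = -435/2341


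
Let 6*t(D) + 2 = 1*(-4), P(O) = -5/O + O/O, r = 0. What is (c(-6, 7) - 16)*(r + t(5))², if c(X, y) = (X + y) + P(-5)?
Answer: -13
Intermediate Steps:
P(O) = 1 - 5/O (P(O) = -5/O + 1 = 1 - 5/O)
c(X, y) = 2 + X + y (c(X, y) = (X + y) + (-5 - 5)/(-5) = (X + y) - ⅕*(-10) = (X + y) + 2 = 2 + X + y)
t(D) = -1 (t(D) = -⅓ + (1*(-4))/6 = -⅓ + (⅙)*(-4) = -⅓ - ⅔ = -1)
(c(-6, 7) - 16)*(r + t(5))² = ((2 - 6 + 7) - 16)*(0 - 1)² = (3 - 16)*(-1)² = -13*1 = -13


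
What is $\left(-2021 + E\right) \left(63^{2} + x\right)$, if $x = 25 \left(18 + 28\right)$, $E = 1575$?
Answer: $-2283074$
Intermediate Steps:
$x = 1150$ ($x = 25 \cdot 46 = 1150$)
$\left(-2021 + E\right) \left(63^{2} + x\right) = \left(-2021 + 1575\right) \left(63^{2} + 1150\right) = - 446 \left(3969 + 1150\right) = \left(-446\right) 5119 = -2283074$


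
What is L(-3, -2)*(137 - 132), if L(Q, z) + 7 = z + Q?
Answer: -60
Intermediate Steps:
L(Q, z) = -7 + Q + z (L(Q, z) = -7 + (z + Q) = -7 + (Q + z) = -7 + Q + z)
L(-3, -2)*(137 - 132) = (-7 - 3 - 2)*(137 - 132) = -12*5 = -60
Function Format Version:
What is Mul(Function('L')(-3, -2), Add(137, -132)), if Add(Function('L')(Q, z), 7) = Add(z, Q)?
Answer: -60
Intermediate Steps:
Function('L')(Q, z) = Add(-7, Q, z) (Function('L')(Q, z) = Add(-7, Add(z, Q)) = Add(-7, Add(Q, z)) = Add(-7, Q, z))
Mul(Function('L')(-3, -2), Add(137, -132)) = Mul(Add(-7, -3, -2), Add(137, -132)) = Mul(-12, 5) = -60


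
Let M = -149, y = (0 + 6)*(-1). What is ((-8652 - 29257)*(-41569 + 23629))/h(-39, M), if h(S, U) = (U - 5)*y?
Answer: 56673955/77 ≈ 7.3603e+5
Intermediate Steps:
y = -6 (y = 6*(-1) = -6)
h(S, U) = 30 - 6*U (h(S, U) = (U - 5)*(-6) = (-5 + U)*(-6) = 30 - 6*U)
((-8652 - 29257)*(-41569 + 23629))/h(-39, M) = ((-8652 - 29257)*(-41569 + 23629))/(30 - 6*(-149)) = (-37909*(-17940))/(30 + 894) = 680087460/924 = 680087460*(1/924) = 56673955/77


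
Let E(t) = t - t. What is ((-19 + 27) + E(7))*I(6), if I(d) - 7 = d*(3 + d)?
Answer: 488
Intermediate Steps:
E(t) = 0
I(d) = 7 + d*(3 + d)
((-19 + 27) + E(7))*I(6) = ((-19 + 27) + 0)*(7 + 6² + 3*6) = (8 + 0)*(7 + 36 + 18) = 8*61 = 488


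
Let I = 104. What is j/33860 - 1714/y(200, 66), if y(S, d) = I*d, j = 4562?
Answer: -3340309/29051880 ≈ -0.11498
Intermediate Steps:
y(S, d) = 104*d
j/33860 - 1714/y(200, 66) = 4562/33860 - 1714/(104*66) = 4562*(1/33860) - 1714/6864 = 2281/16930 - 1714*1/6864 = 2281/16930 - 857/3432 = -3340309/29051880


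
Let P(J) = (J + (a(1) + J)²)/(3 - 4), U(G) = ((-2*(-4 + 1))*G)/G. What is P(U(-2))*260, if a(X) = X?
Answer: -14300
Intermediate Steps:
U(G) = 6 (U(G) = ((-2*(-3))*G)/G = (6*G)/G = 6)
P(J) = -J - (1 + J)² (P(J) = (J + (1 + J)²)/(3 - 4) = (J + (1 + J)²)/(-1) = (J + (1 + J)²)*(-1) = -J - (1 + J)²)
P(U(-2))*260 = (-1*6 - (1 + 6)²)*260 = (-6 - 1*7²)*260 = (-6 - 1*49)*260 = (-6 - 49)*260 = -55*260 = -14300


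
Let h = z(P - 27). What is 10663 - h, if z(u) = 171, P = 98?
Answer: 10492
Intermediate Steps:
h = 171
10663 - h = 10663 - 1*171 = 10663 - 171 = 10492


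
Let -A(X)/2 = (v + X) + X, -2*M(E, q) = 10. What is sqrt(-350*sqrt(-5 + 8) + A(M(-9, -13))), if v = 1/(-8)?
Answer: sqrt(81 - 1400*sqrt(3))/2 ≈ 24.207*I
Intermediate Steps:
v = -1/8 ≈ -0.12500
M(E, q) = -5 (M(E, q) = -1/2*10 = -5)
A(X) = 1/4 - 4*X (A(X) = -2*((-1/8 + X) + X) = -2*(-1/8 + 2*X) = 1/4 - 4*X)
sqrt(-350*sqrt(-5 + 8) + A(M(-9, -13))) = sqrt(-350*sqrt(-5 + 8) + (1/4 - 4*(-5))) = sqrt(-350*sqrt(3) + (1/4 + 20)) = sqrt(-350*sqrt(3) + 81/4) = sqrt(81/4 - 350*sqrt(3))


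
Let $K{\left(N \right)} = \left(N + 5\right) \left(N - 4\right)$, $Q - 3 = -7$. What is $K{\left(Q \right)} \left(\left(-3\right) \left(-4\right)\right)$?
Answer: $-96$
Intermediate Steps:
$Q = -4$ ($Q = 3 - 7 = -4$)
$K{\left(N \right)} = \left(-4 + N\right) \left(5 + N\right)$ ($K{\left(N \right)} = \left(5 + N\right) \left(-4 + N\right) = \left(-4 + N\right) \left(5 + N\right)$)
$K{\left(Q \right)} \left(\left(-3\right) \left(-4\right)\right) = \left(-20 - 4 + \left(-4\right)^{2}\right) \left(\left(-3\right) \left(-4\right)\right) = \left(-20 - 4 + 16\right) 12 = \left(-8\right) 12 = -96$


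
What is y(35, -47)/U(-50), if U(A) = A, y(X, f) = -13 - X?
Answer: 24/25 ≈ 0.96000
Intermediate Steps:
y(35, -47)/U(-50) = (-13 - 1*35)/(-50) = (-13 - 35)*(-1/50) = -48*(-1/50) = 24/25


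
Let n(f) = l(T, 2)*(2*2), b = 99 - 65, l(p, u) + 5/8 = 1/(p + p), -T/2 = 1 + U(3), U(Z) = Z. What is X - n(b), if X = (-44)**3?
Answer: -340725/4 ≈ -85181.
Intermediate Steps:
T = -8 (T = -2*(1 + 3) = -2*4 = -8)
l(p, u) = -5/8 + 1/(2*p) (l(p, u) = -5/8 + 1/(p + p) = -5/8 + 1/(2*p))
X = -85184
b = 34
n(f) = -11/4 (n(f) = ((1/8)*(4 - 5*(-8))/(-8))*(2*2) = ((1/8)*(-1/8)*(4 + 40))*4 = ((1/8)*(-1/8)*44)*4 = -11/16*4 = -11/4)
X - n(b) = -85184 - 1*(-11/4) = -85184 + 11/4 = -340725/4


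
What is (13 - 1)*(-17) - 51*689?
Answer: -35343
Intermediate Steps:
(13 - 1)*(-17) - 51*689 = 12*(-17) - 35139 = -204 - 35139 = -35343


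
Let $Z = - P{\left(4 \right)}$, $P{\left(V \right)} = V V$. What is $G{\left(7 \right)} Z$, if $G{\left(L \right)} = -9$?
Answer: $144$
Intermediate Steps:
$P{\left(V \right)} = V^{2}$
$Z = -16$ ($Z = - 4^{2} = \left(-1\right) 16 = -16$)
$G{\left(7 \right)} Z = \left(-9\right) \left(-16\right) = 144$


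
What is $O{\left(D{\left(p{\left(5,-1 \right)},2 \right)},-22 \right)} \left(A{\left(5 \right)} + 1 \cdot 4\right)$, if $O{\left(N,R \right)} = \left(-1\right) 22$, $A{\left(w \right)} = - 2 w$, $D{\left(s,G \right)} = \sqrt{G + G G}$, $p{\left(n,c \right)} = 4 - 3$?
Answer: $132$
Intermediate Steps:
$p{\left(n,c \right)} = 1$ ($p{\left(n,c \right)} = 4 - 3 = 1$)
$D{\left(s,G \right)} = \sqrt{G + G^{2}}$
$O{\left(N,R \right)} = -22$
$O{\left(D{\left(p{\left(5,-1 \right)},2 \right)},-22 \right)} \left(A{\left(5 \right)} + 1 \cdot 4\right) = - 22 \left(\left(-2\right) 5 + 1 \cdot 4\right) = - 22 \left(-10 + 4\right) = \left(-22\right) \left(-6\right) = 132$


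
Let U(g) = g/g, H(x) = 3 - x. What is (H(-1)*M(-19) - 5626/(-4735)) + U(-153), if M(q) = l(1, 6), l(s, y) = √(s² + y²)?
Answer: 10361/4735 + 4*√37 ≈ 26.519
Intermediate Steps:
M(q) = √37 (M(q) = √(1² + 6²) = √(1 + 36) = √37)
U(g) = 1
(H(-1)*M(-19) - 5626/(-4735)) + U(-153) = ((3 - 1*(-1))*√37 - 5626/(-4735)) + 1 = ((3 + 1)*√37 - 5626*(-1/4735)) + 1 = (4*√37 + 5626/4735) + 1 = (5626/4735 + 4*√37) + 1 = 10361/4735 + 4*√37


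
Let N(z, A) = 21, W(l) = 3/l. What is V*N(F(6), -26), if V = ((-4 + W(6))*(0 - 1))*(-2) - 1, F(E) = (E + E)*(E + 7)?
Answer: -168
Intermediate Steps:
F(E) = 2*E*(7 + E) (F(E) = (2*E)*(7 + E) = 2*E*(7 + E))
V = -8 (V = ((-4 + 3/6)*(0 - 1))*(-2) - 1 = ((-4 + 3*(1/6))*(-1))*(-2) - 1 = ((-4 + 1/2)*(-1))*(-2) - 1 = -7/2*(-1)*(-2) - 1 = (7/2)*(-2) - 1 = -7 - 1 = -8)
V*N(F(6), -26) = -8*21 = -168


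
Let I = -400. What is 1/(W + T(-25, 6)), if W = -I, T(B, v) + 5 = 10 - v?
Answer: 1/399 ≈ 0.0025063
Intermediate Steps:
T(B, v) = 5 - v (T(B, v) = -5 + (10 - v) = 5 - v)
W = 400 (W = -1*(-400) = 400)
1/(W + T(-25, 6)) = 1/(400 + (5 - 1*6)) = 1/(400 + (5 - 6)) = 1/(400 - 1) = 1/399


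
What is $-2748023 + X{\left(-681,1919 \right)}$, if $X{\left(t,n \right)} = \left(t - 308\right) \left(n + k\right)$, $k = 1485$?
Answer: $-6114579$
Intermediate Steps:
$X{\left(t,n \right)} = \left(-308 + t\right) \left(1485 + n\right)$ ($X{\left(t,n \right)} = \left(t - 308\right) \left(n + 1485\right) = \left(-308 + t\right) \left(1485 + n\right)$)
$-2748023 + X{\left(-681,1919 \right)} = -2748023 + \left(-457380 - 591052 + 1485 \left(-681\right) + 1919 \left(-681\right)\right) = -2748023 - 3366556 = -6114579$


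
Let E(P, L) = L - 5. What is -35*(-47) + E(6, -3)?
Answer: 1637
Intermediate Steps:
E(P, L) = -5 + L
-35*(-47) + E(6, -3) = -35*(-47) + (-5 - 3) = 1645 - 8 = 1637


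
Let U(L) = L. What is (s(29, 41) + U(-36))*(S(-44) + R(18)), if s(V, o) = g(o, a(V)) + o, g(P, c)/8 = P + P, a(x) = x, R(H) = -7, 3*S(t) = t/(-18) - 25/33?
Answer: -1263832/297 ≈ -4255.3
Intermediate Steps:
S(t) = -25/99 - t/54 (S(t) = (t/(-18) - 25/33)/3 = (t*(-1/18) - 25*1/33)/3 = (-t/18 - 25/33)/3 = (-25/33 - t/18)/3 = -25/99 - t/54)
g(P, c) = 16*P (g(P, c) = 8*(P + P) = 8*(2*P) = 16*P)
s(V, o) = 17*o (s(V, o) = 16*o + o = 17*o)
(s(29, 41) + U(-36))*(S(-44) + R(18)) = (17*41 - 36)*((-25/99 - 1/54*(-44)) - 7) = (697 - 36)*((-25/99 + 22/27) - 7) = 661*(167/297 - 7) = 661*(-1912/297) = -1263832/297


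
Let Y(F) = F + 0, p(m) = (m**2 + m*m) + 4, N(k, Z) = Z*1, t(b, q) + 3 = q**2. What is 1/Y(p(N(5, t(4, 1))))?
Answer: 1/12 ≈ 0.083333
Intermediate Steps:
t(b, q) = -3 + q**2
N(k, Z) = Z
p(m) = 4 + 2*m**2 (p(m) = (m**2 + m**2) + 4 = 2*m**2 + 4 = 4 + 2*m**2)
Y(F) = F
1/Y(p(N(5, t(4, 1)))) = 1/(4 + 2*(-3 + 1**2)**2) = 1/(4 + 2*(-3 + 1)**2) = 1/(4 + 2*(-2)**2) = 1/(4 + 2*4) = 1/(4 + 8) = 1/12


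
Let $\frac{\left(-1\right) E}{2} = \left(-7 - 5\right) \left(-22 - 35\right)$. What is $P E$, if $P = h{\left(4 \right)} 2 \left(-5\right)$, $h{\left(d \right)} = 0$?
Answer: $0$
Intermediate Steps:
$E = -1368$ ($E = - 2 \left(-7 - 5\right) \left(-22 - 35\right) = - 2 \left(\left(-12\right) \left(-57\right)\right) = \left(-2\right) 684 = -1368$)
$P = 0$ ($P = 0 \cdot 2 \left(-5\right) = 0 \left(-5\right) = 0$)
$P E = 0 \left(-1368\right) = 0$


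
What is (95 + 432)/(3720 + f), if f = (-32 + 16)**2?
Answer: 527/3976 ≈ 0.13255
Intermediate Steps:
f = 256 (f = (-16)**2 = 256)
(95 + 432)/(3720 + f) = (95 + 432)/(3720 + 256) = 527/3976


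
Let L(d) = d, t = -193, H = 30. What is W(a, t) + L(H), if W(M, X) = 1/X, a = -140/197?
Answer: 5789/193 ≈ 29.995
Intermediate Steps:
a = -140/197 (a = -140*1/197 = -140/197 ≈ -0.71066)
W(a, t) + L(H) = 1/(-193) + 30 = -1/193 + 30 = 5789/193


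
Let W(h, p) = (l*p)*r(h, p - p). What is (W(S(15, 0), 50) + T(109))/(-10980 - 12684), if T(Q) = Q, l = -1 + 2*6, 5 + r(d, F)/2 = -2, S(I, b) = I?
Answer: 7591/23664 ≈ 0.32078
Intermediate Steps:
r(d, F) = -14 (r(d, F) = -10 + 2*(-2) = -10 - 4 = -14)
l = 11 (l = -1 + 12 = 11)
W(h, p) = -154*p (W(h, p) = (11*p)*(-14) = -154*p)
(W(S(15, 0), 50) + T(109))/(-10980 - 12684) = (-154*50 + 109)/(-10980 - 12684) = (-7700 + 109)/(-23664) = -7591*(-1/23664) = 7591/23664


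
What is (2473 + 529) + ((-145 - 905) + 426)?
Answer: 2378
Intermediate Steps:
(2473 + 529) + ((-145 - 905) + 426) = 3002 + (-1050 + 426) = 3002 - 624 = 2378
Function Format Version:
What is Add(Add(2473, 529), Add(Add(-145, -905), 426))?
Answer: 2378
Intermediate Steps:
Add(Add(2473, 529), Add(Add(-145, -905), 426)) = Add(3002, Add(-1050, 426)) = Add(3002, -624) = 2378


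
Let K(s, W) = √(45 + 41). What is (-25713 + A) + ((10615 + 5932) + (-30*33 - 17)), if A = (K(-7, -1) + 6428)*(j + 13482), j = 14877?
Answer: 182281479 + 28359*√86 ≈ 1.8254e+8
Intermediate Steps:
K(s, W) = √86
A = 182291652 + 28359*√86 (A = (√86 + 6428)*(14877 + 13482) = (6428 + √86)*28359 = 182291652 + 28359*√86 ≈ 1.8255e+8)
(-25713 + A) + ((10615 + 5932) + (-30*33 - 17)) = (-25713 + (182291652 + 28359*√86)) + ((10615 + 5932) + (-30*33 - 17)) = (182265939 + 28359*√86) + (16547 + (-990 - 17)) = (182265939 + 28359*√86) + (16547 - 1007) = (182265939 + 28359*√86) + 15540 = 182281479 + 28359*√86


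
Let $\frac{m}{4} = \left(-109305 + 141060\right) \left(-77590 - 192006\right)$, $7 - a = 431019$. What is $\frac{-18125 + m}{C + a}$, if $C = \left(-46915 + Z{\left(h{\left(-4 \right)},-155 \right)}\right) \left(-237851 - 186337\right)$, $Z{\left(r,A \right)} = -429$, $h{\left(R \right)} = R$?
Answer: $- \frac{6848820409}{4016465132} \approx -1.7052$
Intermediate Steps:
$a = -431012$ ($a = 7 - 431019 = -431012$)
$m = -34244083920$ ($m = 4 \left(-109305 + 141060\right) \left(-77590 - 192006\right) = 4 \cdot 31755 \left(-269596\right) = 4 \left(-8561020980\right) = -34244083920$)
$C = 20082756672$ ($C = \left(-46915 - 429\right) \left(-237851 - 186337\right) = \left(-47344\right) \left(-424188\right) = 20082756672$)
$\frac{-18125 + m}{C + a} = \frac{-18125 - 34244083920}{20082756672 - 431012} = - \frac{34244102045}{20082325660} = \left(-34244102045\right) \frac{1}{20082325660} = - \frac{6848820409}{4016465132}$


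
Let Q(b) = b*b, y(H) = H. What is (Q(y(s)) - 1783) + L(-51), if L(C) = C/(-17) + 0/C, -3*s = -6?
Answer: -1776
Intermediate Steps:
s = 2 (s = -⅓*(-6) = 2)
L(C) = -C/17 (L(C) = C*(-1/17) + 0 = -C/17 + 0 = -C/17)
Q(b) = b²
(Q(y(s)) - 1783) + L(-51) = (2² - 1783) - 1/17*(-51) = (4 - 1783) + 3 = -1779 + 3 = -1776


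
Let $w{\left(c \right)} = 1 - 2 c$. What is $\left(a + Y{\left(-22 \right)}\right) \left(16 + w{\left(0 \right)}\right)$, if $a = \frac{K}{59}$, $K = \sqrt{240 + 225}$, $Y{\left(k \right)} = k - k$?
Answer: $\frac{17 \sqrt{465}}{59} \approx 6.2133$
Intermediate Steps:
$Y{\left(k \right)} = 0$
$K = \sqrt{465} \approx 21.564$
$a = \frac{\sqrt{465}}{59} \approx 0.36549$
$\left(a + Y{\left(-22 \right)}\right) \left(16 + w{\left(0 \right)}\right) = \left(\frac{\sqrt{465}}{59} + 0\right) \left(16 + \left(1 - 0\right)\right) = \frac{\sqrt{465}}{59} \left(16 + \left(1 + 0\right)\right) = \frac{\sqrt{465}}{59} \left(16 + 1\right) = \frac{\sqrt{465}}{59} \cdot 17 = \frac{17 \sqrt{465}}{59}$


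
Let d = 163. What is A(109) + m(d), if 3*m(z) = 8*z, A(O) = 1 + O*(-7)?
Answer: -982/3 ≈ -327.33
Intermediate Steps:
A(O) = 1 - 7*O
m(z) = 8*z/3 (m(z) = (8*z)/3 = 8*z/3)
A(109) + m(d) = (1 - 7*109) + (8/3)*163 = (1 - 763) + 1304/3 = -762 + 1304/3 = -982/3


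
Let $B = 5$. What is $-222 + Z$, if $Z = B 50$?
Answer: $28$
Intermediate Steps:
$Z = 250$ ($Z = 5 \cdot 50 = 250$)
$-222 + Z = -222 + 250 = 28$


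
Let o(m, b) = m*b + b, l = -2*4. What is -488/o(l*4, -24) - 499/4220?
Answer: -303827/392460 ≈ -0.77416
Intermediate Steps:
l = -8
o(m, b) = b + b*m (o(m, b) = b*m + b = b + b*m)
-488/o(l*4, -24) - 499/4220 = -488*(-1/(24*(1 - 8*4))) - 499/4220 = -488*(-1/(24*(1 - 32))) - 499*1/4220 = -488/((-24*(-31))) - 499/4220 = -488/744 - 499/4220 = -488*1/744 - 499/4220 = -61/93 - 499/4220 = -303827/392460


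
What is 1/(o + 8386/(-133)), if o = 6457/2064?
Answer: -39216/2349989 ≈ -0.016688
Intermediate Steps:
o = 6457/2064 (o = 6457*(1/2064) = 6457/2064 ≈ 3.1284)
1/(o + 8386/(-133)) = 1/(6457/2064 + 8386/(-133)) = 1/(6457/2064 + 8386*(-1/133)) = 1/(6457/2064 - 1198/19) = 1/(-2349989/39216) = -39216/2349989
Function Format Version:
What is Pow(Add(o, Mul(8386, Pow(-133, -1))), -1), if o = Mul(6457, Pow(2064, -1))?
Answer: Rational(-39216, 2349989) ≈ -0.016688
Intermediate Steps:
o = Rational(6457, 2064) (o = Mul(6457, Rational(1, 2064)) = Rational(6457, 2064) ≈ 3.1284)
Pow(Add(o, Mul(8386, Pow(-133, -1))), -1) = Pow(Add(Rational(6457, 2064), Mul(8386, Pow(-133, -1))), -1) = Pow(Add(Rational(6457, 2064), Mul(8386, Rational(-1, 133))), -1) = Pow(Add(Rational(6457, 2064), Rational(-1198, 19)), -1) = Pow(Rational(-2349989, 39216), -1) = Rational(-39216, 2349989)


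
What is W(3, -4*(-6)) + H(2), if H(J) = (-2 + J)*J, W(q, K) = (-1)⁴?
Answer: 1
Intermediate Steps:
W(q, K) = 1
H(J) = J*(-2 + J)
W(3, -4*(-6)) + H(2) = 1 + 2*(-2 + 2) = 1 + 2*0 = 1 + 0 = 1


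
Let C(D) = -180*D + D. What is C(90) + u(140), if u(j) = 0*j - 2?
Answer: -16112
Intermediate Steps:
u(j) = -2 (u(j) = 0 - 2 = -2)
C(D) = -179*D
C(90) + u(140) = -179*90 - 2 = -16110 - 2 = -16112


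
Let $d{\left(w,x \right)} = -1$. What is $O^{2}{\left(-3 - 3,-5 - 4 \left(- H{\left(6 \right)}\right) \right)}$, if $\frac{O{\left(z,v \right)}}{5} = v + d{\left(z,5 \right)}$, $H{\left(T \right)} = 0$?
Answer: $900$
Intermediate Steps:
$O{\left(z,v \right)} = -5 + 5 v$ ($O{\left(z,v \right)} = 5 \left(v - 1\right) = 5 \left(-1 + v\right) = -5 + 5 v$)
$O^{2}{\left(-3 - 3,-5 - 4 \left(- H{\left(6 \right)}\right) \right)} = \left(-5 + 5 \left(-5 - 4 \left(\left(-1\right) 0\right)\right)\right)^{2} = \left(-5 + 5 \left(-5 - 0\right)\right)^{2} = \left(-5 + 5 \left(-5 + 0\right)\right)^{2} = \left(-5 + 5 \left(-5\right)\right)^{2} = \left(-5 - 25\right)^{2} = \left(-30\right)^{2} = 900$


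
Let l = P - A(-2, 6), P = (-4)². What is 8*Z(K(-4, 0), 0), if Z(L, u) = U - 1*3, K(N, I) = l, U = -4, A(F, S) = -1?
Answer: -56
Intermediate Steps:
P = 16
l = 17 (l = 16 - 1*(-1) = 16 + 1 = 17)
K(N, I) = 17
Z(L, u) = -7 (Z(L, u) = -4 - 1*3 = -4 - 3 = -7)
8*Z(K(-4, 0), 0) = 8*(-7) = -56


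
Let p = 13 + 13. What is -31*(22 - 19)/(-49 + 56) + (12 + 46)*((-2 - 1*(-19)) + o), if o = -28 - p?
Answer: -15115/7 ≈ -2159.3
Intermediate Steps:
p = 26
o = -54 (o = -28 - 1*26 = -28 - 26 = -54)
-31*(22 - 19)/(-49 + 56) + (12 + 46)*((-2 - 1*(-19)) + o) = -31*(22 - 19)/(-49 + 56) + (12 + 46)*((-2 - 1*(-19)) - 54) = -93/7 + 58*((-2 + 19) - 54) = -93/7 + 58*(17 - 54) = -31*3/7 + 58*(-37) = -93/7 - 2146 = -15115/7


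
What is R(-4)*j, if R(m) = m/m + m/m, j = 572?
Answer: 1144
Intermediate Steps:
R(m) = 2 (R(m) = 1 + 1 = 2)
R(-4)*j = 2*572 = 1144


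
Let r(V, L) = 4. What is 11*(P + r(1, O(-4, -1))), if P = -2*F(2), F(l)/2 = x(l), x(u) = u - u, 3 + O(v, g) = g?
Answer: 44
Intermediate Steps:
O(v, g) = -3 + g
x(u) = 0
F(l) = 0 (F(l) = 2*0 = 0)
P = 0 (P = -2*0 = 0)
11*(P + r(1, O(-4, -1))) = 11*(0 + 4) = 11*4 = 44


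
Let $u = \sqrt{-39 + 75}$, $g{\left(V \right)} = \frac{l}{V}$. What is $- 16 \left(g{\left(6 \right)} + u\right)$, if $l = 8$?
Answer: $- \frac{352}{3} \approx -117.33$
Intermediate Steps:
$g{\left(V \right)} = \frac{8}{V}$
$u = 6$ ($u = \sqrt{36} = 6$)
$- 16 \left(g{\left(6 \right)} + u\right) = - 16 \left(\frac{8}{6} + 6\right) = - 16 \left(8 \cdot \frac{1}{6} + 6\right) = - 16 \left(\frac{4}{3} + 6\right) = \left(-16\right) \frac{22}{3} = - \frac{352}{3}$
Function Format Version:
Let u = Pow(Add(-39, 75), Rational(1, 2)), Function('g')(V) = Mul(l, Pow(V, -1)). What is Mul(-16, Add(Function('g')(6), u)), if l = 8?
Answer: Rational(-352, 3) ≈ -117.33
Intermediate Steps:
Function('g')(V) = Mul(8, Pow(V, -1))
u = 6 (u = Pow(36, Rational(1, 2)) = 6)
Mul(-16, Add(Function('g')(6), u)) = Mul(-16, Add(Mul(8, Pow(6, -1)), 6)) = Mul(-16, Add(Mul(8, Rational(1, 6)), 6)) = Mul(-16, Add(Rational(4, 3), 6)) = Mul(-16, Rational(22, 3)) = Rational(-352, 3)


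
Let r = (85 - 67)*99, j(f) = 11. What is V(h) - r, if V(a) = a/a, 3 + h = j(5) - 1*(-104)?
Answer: -1781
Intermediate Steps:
r = 1782 (r = 18*99 = 1782)
h = 112 (h = -3 + (11 - 1*(-104)) = -3 + (11 + 104) = -3 + 115 = 112)
V(a) = 1
V(h) - r = 1 - 1*1782 = 1 - 1782 = -1781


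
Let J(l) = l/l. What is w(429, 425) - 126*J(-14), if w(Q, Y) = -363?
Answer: -489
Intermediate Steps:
J(l) = 1
w(429, 425) - 126*J(-14) = -363 - 126 = -489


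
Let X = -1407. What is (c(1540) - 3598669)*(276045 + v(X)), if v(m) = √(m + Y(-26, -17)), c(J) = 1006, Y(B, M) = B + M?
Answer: -993116882835 - 17988315*I*√58 ≈ -9.9312e+11 - 1.3699e+8*I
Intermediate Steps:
v(m) = √(-43 + m) (v(m) = √(m + (-26 - 17)) = √(m - 43) = √(-43 + m))
(c(1540) - 3598669)*(276045 + v(X)) = (1006 - 3598669)*(276045 + √(-43 - 1407)) = -3597663*(276045 + √(-1450)) = -3597663*(276045 + 5*I*√58) = -993116882835 - 17988315*I*√58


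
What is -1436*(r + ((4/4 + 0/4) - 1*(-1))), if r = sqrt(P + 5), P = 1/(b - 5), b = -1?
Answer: -2872 - 718*sqrt(174)/3 ≈ -6029.0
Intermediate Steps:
P = -1/6 (P = 1/(-1 - 5) = 1/(-6) = -1/6 ≈ -0.16667)
r = sqrt(174)/6 (r = sqrt(-1/6 + 5) = sqrt(29/6) = sqrt(174)/6 ≈ 2.1985)
-1436*(r + ((4/4 + 0/4) - 1*(-1))) = -1436*(sqrt(174)/6 + ((4/4 + 0/4) - 1*(-1))) = -1436*(sqrt(174)/6 + ((4*(1/4) + 0*(1/4)) + 1)) = -1436*(sqrt(174)/6 + ((1 + 0) + 1)) = -1436*(sqrt(174)/6 + (1 + 1)) = -1436*(sqrt(174)/6 + 2) = -1436*(2 + sqrt(174)/6) = -359*(8 + 2*sqrt(174)/3) = -2872 - 718*sqrt(174)/3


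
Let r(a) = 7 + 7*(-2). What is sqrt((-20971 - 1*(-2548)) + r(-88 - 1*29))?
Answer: I*sqrt(18430) ≈ 135.76*I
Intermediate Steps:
r(a) = -7 (r(a) = 7 - 14 = -7)
sqrt((-20971 - 1*(-2548)) + r(-88 - 1*29)) = sqrt((-20971 - 1*(-2548)) - 7) = sqrt((-20971 + 2548) - 7) = sqrt(-18423 - 7) = sqrt(-18430) = I*sqrt(18430)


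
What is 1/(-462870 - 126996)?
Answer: -1/589866 ≈ -1.6953e-6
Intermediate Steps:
1/(-462870 - 126996) = 1/(-589866) = -1/589866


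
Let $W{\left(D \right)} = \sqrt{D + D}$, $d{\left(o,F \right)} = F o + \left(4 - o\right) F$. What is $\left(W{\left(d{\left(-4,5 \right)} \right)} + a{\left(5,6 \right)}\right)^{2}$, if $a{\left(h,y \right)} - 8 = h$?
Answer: $209 + 52 \sqrt{10} \approx 373.44$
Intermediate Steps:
$a{\left(h,y \right)} = 8 + h$
$d{\left(o,F \right)} = F o + F \left(4 - o\right)$
$W{\left(D \right)} = \sqrt{2} \sqrt{D}$ ($W{\left(D \right)} = \sqrt{2 D} = \sqrt{2} \sqrt{D}$)
$\left(W{\left(d{\left(-4,5 \right)} \right)} + a{\left(5,6 \right)}\right)^{2} = \left(\sqrt{2} \sqrt{4 \cdot 5} + \left(8 + 5\right)\right)^{2} = \left(\sqrt{2} \sqrt{20} + 13\right)^{2} = \left(\sqrt{2} \cdot 2 \sqrt{5} + 13\right)^{2} = \left(2 \sqrt{10} + 13\right)^{2} = \left(13 + 2 \sqrt{10}\right)^{2}$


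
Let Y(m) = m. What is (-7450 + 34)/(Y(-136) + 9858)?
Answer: -3708/4861 ≈ -0.76281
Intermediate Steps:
(-7450 + 34)/(Y(-136) + 9858) = (-7450 + 34)/(-136 + 9858) = -7416/9722 = -7416*1/9722 = -3708/4861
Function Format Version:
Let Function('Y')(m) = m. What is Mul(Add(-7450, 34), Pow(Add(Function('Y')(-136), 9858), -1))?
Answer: Rational(-3708, 4861) ≈ -0.76281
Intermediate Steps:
Mul(Add(-7450, 34), Pow(Add(Function('Y')(-136), 9858), -1)) = Mul(Add(-7450, 34), Pow(Add(-136, 9858), -1)) = Mul(-7416, Pow(9722, -1)) = Mul(-7416, Rational(1, 9722)) = Rational(-3708, 4861)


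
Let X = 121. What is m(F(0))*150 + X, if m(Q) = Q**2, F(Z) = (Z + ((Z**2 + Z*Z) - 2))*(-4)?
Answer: 9721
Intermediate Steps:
F(Z) = 8 - 8*Z**2 - 4*Z (F(Z) = (Z + ((Z**2 + Z**2) - 2))*(-4) = (Z + (2*Z**2 - 2))*(-4) = (Z + (-2 + 2*Z**2))*(-4) = (-2 + Z + 2*Z**2)*(-4) = 8 - 8*Z**2 - 4*Z)
m(F(0))*150 + X = (8 - 8*0**2 - 4*0)**2*150 + 121 = (8 - 8*0 + 0)**2*150 + 121 = (8 + 0 + 0)**2*150 + 121 = 8**2*150 + 121 = 64*150 + 121 = 9600 + 121 = 9721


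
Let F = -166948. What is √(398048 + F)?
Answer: 10*√2311 ≈ 480.73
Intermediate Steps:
√(398048 + F) = √(398048 - 166948) = √231100 = 10*√2311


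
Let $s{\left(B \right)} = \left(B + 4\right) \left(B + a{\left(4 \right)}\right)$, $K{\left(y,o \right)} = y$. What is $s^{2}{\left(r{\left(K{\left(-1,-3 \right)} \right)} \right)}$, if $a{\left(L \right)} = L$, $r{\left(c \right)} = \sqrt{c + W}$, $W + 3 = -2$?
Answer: $-284 + 160 i \sqrt{6} \approx -284.0 + 391.92 i$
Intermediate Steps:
$W = -5$ ($W = -3 - 2 = -5$)
$r{\left(c \right)} = \sqrt{-5 + c}$ ($r{\left(c \right)} = \sqrt{c - 5} = \sqrt{-5 + c}$)
$s{\left(B \right)} = \left(4 + B\right)^{2}$ ($s{\left(B \right)} = \left(B + 4\right) \left(B + 4\right) = \left(4 + B\right) \left(4 + B\right) = \left(4 + B\right)^{2}$)
$s^{2}{\left(r{\left(K{\left(-1,-3 \right)} \right)} \right)} = \left(16 + \left(\sqrt{-5 - 1}\right)^{2} + 8 \sqrt{-5 - 1}\right)^{2} = \left(16 + \left(\sqrt{-6}\right)^{2} + 8 \sqrt{-6}\right)^{2} = \left(16 + \left(i \sqrt{6}\right)^{2} + 8 i \sqrt{6}\right)^{2} = \left(16 - 6 + 8 i \sqrt{6}\right)^{2} = \left(10 + 8 i \sqrt{6}\right)^{2}$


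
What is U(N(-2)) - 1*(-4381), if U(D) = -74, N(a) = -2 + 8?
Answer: 4307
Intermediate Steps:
N(a) = 6
U(N(-2)) - 1*(-4381) = -74 - 1*(-4381) = -74 + 4381 = 4307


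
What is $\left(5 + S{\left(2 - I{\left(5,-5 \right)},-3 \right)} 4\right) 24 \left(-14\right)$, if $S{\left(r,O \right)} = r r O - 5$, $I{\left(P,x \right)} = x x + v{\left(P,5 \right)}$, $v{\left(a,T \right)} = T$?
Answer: $3166128$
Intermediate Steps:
$I{\left(P,x \right)} = 5 + x^{2}$ ($I{\left(P,x \right)} = x x + 5 = x^{2} + 5 = 5 + x^{2}$)
$S{\left(r,O \right)} = -5 + O r^{2}$ ($S{\left(r,O \right)} = r^{2} O - 5 = O r^{2} - 5 = -5 + O r^{2}$)
$\left(5 + S{\left(2 - I{\left(5,-5 \right)},-3 \right)} 4\right) 24 \left(-14\right) = \left(5 + \left(-5 - 3 \left(2 - \left(5 + \left(-5\right)^{2}\right)\right)^{2}\right) 4\right) 24 \left(-14\right) = \left(5 + \left(-5 - 3 \left(2 - \left(5 + 25\right)\right)^{2}\right) 4\right) 24 \left(-14\right) = \left(5 + \left(-5 - 3 \left(2 - 30\right)^{2}\right) 4\right) 24 \left(-14\right) = \left(5 + \left(-5 - 3 \left(-28\right)^{2}\right) 4\right) 24 \left(-14\right) = \left(5 + \left(-5 - 2352\right) 4\right) 24 \left(-14\right) = \left(5 - 9428\right) 24 \left(-14\right) = \left(-9423\right) 24 \left(-14\right) = \left(-226152\right) \left(-14\right) = 3166128$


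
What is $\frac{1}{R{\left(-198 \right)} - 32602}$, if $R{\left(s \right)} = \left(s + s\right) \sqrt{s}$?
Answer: $\frac{i}{2 \left(- 16301 i + 594 \sqrt{22}\right)} \approx -2.9802 \cdot 10^{-5} + 5.0937 \cdot 10^{-6} i$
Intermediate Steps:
$R{\left(s \right)} = 2 s^{\frac{3}{2}}$ ($R{\left(s \right)} = 2 s \sqrt{s} = 2 s^{\frac{3}{2}}$)
$\frac{1}{R{\left(-198 \right)} - 32602} = \frac{1}{2 \left(-198\right)^{\frac{3}{2}} - 32602} = \frac{1}{2 \left(- 594 i \sqrt{22}\right) - 32602} = \frac{1}{- 1188 i \sqrt{22} - 32602} = \frac{1}{-32602 - 1188 i \sqrt{22}}$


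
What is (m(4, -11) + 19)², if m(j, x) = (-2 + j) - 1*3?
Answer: 324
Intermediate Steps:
m(j, x) = -5 + j (m(j, x) = (-2 + j) - 3 = -5 + j)
(m(4, -11) + 19)² = ((-5 + 4) + 19)² = (-1 + 19)² = 18² = 324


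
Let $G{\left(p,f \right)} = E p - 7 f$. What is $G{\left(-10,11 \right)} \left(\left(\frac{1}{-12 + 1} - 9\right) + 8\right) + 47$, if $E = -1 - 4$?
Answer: $\frac{841}{11} \approx 76.455$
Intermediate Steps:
$E = -5$ ($E = -1 - 4 = -5$)
$G{\left(p,f \right)} = - 7 f - 5 p$ ($G{\left(p,f \right)} = - 5 p - 7 f = - 7 f - 5 p$)
$G{\left(-10,11 \right)} \left(\left(\frac{1}{-12 + 1} - 9\right) + 8\right) + 47 = \left(\left(-7\right) 11 - -50\right) \left(\left(\frac{1}{-12 + 1} - 9\right) + 8\right) + 47 = \left(-77 + 50\right) \left(\left(\frac{1}{-11} - 9\right) + 8\right) + 47 = - 27 \left(\left(- \frac{1}{11} - 9\right) + 8\right) + 47 = - 27 \left(- \frac{100}{11} + 8\right) + 47 = \left(-27\right) \left(- \frac{12}{11}\right) + 47 = \frac{324}{11} + 47 = \frac{841}{11}$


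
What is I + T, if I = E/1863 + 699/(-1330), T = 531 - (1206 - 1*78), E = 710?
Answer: -1479598567/2477790 ≈ -597.14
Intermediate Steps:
T = -597 (T = 531 - (1206 - 78) = 531 - 1*1128 = 531 - 1128 = -597)
I = -357937/2477790 (I = 710/1863 + 699/(-1330) = 710*(1/1863) + 699*(-1/1330) = 710/1863 - 699/1330 = -357937/2477790 ≈ -0.14446)
I + T = -357937/2477790 - 597 = -1479598567/2477790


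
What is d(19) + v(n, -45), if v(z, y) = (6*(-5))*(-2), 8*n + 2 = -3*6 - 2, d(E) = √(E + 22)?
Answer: 60 + √41 ≈ 66.403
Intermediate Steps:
d(E) = √(22 + E)
n = -11/4 (n = -¼ + (-3*6 - 2)/8 = -¼ + (-18 - 2)/8 = -¼ + (⅛)*(-20) = -¼ - 5/2 = -11/4 ≈ -2.7500)
v(z, y) = 60 (v(z, y) = -30*(-2) = 60)
d(19) + v(n, -45) = √(22 + 19) + 60 = √41 + 60 = 60 + √41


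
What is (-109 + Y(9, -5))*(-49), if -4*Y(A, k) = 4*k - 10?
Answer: 9947/2 ≈ 4973.5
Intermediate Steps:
Y(A, k) = 5/2 - k (Y(A, k) = -(4*k - 10)/4 = -(-10 + 4*k)/4 = 5/2 - k)
(-109 + Y(9, -5))*(-49) = (-109 + (5/2 - 1*(-5)))*(-49) = (-109 + (5/2 + 5))*(-49) = (-109 + 15/2)*(-49) = -203/2*(-49) = 9947/2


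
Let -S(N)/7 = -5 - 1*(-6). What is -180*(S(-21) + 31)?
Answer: -4320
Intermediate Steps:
S(N) = -7 (S(N) = -7*(-5 - 1*(-6)) = -7*(-5 + 6) = -7*1 = -7)
-180*(S(-21) + 31) = -180*(-7 + 31) = -180*24 = -4320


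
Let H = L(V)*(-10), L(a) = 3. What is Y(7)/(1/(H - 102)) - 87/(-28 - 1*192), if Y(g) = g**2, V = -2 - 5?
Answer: -1422873/220 ≈ -6467.6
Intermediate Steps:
V = -7
H = -30 (H = 3*(-10) = -30)
Y(7)/(1/(H - 102)) - 87/(-28 - 1*192) = 7**2/(1/(-30 - 102)) - 87/(-28 - 1*192) = 49/(1/(-132)) - 87/(-28 - 192) = 49/(-1/132) - 87/(-220) = 49*(-132) - 87*(-1/220) = -6468 + 87/220 = -1422873/220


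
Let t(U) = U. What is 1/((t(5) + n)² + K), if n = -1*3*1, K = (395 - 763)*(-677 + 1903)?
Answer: -1/451164 ≈ -2.2165e-6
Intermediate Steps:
K = -451168 (K = -368*1226 = -451168)
n = -3 (n = -3*1 = -3)
1/((t(5) + n)² + K) = 1/((5 - 3)² - 451168) = 1/(2² - 451168) = 1/(4 - 451168) = 1/(-451164) = -1/451164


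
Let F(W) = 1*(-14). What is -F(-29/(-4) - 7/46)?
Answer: 14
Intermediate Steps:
F(W) = -14
-F(-29/(-4) - 7/46) = -1*(-14) = 14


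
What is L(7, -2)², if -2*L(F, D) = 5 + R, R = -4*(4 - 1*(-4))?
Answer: 729/4 ≈ 182.25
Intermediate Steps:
R = -32 (R = -4*(4 + 4) = -4*8 = -32)
L(F, D) = 27/2 (L(F, D) = -(5 - 32)/2 = -½*(-27) = 27/2)
L(7, -2)² = (27/2)² = 729/4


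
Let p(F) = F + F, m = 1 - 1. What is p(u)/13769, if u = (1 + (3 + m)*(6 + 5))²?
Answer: 2312/13769 ≈ 0.16791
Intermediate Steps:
m = 0
u = 1156 (u = (1 + (3 + 0)*(6 + 5))² = (1 + 3*11)² = (1 + 33)² = 34² = 1156)
p(F) = 2*F
p(u)/13769 = (2*1156)/13769 = 2312*(1/13769) = 2312/13769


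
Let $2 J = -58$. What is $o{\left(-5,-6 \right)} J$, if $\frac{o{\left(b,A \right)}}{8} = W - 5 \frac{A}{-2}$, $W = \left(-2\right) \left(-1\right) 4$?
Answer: $1624$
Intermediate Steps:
$W = 8$ ($W = 2 \cdot 4 = 8$)
$J = -29$ ($J = \frac{1}{2} \left(-58\right) = -29$)
$o{\left(b,A \right)} = 64 + 20 A$ ($o{\left(b,A \right)} = 8 \left(8 - 5 \frac{A}{-2}\right) = 8 \left(8 - 5 A \left(- \frac{1}{2}\right)\right) = 8 \left(8 - 5 \left(- \frac{A}{2}\right)\right) = 8 \left(8 + \frac{5 A}{2}\right) = 64 + 20 A$)
$o{\left(-5,-6 \right)} J = \left(64 + 20 \left(-6\right)\right) \left(-29\right) = \left(64 - 120\right) \left(-29\right) = \left(-56\right) \left(-29\right) = 1624$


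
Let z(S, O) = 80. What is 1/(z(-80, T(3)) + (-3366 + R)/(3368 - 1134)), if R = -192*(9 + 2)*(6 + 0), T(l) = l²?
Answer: 1117/81341 ≈ 0.013732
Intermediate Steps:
R = -12672 (R = -2112*6 = -192*66 = -12672)
1/(z(-80, T(3)) + (-3366 + R)/(3368 - 1134)) = 1/(80 + (-3366 - 12672)/(3368 - 1134)) = 1/(80 - 16038/2234) = 1/(80 - 16038*1/2234) = 1/(80 - 8019/1117) = 1/(81341/1117) = 1117/81341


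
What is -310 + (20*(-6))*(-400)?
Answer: 47690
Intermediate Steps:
-310 + (20*(-6))*(-400) = -310 - 120*(-400) = -310 + 48000 = 47690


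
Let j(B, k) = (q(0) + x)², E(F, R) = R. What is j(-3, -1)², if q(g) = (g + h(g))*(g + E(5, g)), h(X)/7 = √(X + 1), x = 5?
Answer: 625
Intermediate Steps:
h(X) = 7*√(1 + X) (h(X) = 7*√(X + 1) = 7*√(1 + X))
q(g) = 2*g*(g + 7*√(1 + g)) (q(g) = (g + 7*√(1 + g))*(g + g) = (g + 7*√(1 + g))*(2*g) = 2*g*(g + 7*√(1 + g)))
j(B, k) = 25 (j(B, k) = (2*0*(0 + 7*√(1 + 0)) + 5)² = (2*0*(0 + 7*√1) + 5)² = (2*0*(0 + 7*1) + 5)² = (2*0*(0 + 7) + 5)² = (2*0*7 + 5)² = (0 + 5)² = 5² = 25)
j(-3, -1)² = 25² = 625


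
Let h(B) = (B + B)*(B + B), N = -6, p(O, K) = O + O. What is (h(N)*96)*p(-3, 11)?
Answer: -82944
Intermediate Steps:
p(O, K) = 2*O
h(B) = 4*B² (h(B) = (2*B)*(2*B) = 4*B²)
(h(N)*96)*p(-3, 11) = ((4*(-6)²)*96)*(2*(-3)) = ((4*36)*96)*(-6) = (144*96)*(-6) = 13824*(-6) = -82944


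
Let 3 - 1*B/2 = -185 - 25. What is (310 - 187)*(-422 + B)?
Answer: 492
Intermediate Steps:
B = 426 (B = 6 - 2*(-185 - 25) = 6 - 2*(-210) = 6 + 420 = 426)
(310 - 187)*(-422 + B) = (310 - 187)*(-422 + 426) = 123*4 = 492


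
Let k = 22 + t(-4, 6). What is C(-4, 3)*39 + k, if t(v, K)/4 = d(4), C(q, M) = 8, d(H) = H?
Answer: 350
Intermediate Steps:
t(v, K) = 16 (t(v, K) = 4*4 = 16)
k = 38 (k = 22 + 16 = 38)
C(-4, 3)*39 + k = 8*39 + 38 = 312 + 38 = 350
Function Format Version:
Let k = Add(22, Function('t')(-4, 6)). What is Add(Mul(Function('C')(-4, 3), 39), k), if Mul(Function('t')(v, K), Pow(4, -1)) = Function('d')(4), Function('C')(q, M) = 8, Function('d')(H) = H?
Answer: 350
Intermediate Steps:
Function('t')(v, K) = 16 (Function('t')(v, K) = Mul(4, 4) = 16)
k = 38 (k = Add(22, 16) = 38)
Add(Mul(Function('C')(-4, 3), 39), k) = Add(Mul(8, 39), 38) = Add(312, 38) = 350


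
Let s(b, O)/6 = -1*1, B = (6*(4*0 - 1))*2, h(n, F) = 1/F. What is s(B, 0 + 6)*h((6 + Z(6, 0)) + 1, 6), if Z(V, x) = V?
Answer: -1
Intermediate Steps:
B = -12 (B = (6*(0 - 1))*2 = (6*(-1))*2 = -6*2 = -12)
s(b, O) = -6 (s(b, O) = 6*(-1*1) = 6*(-1) = -6)
s(B, 0 + 6)*h((6 + Z(6, 0)) + 1, 6) = -6/6 = -6*⅙ = -1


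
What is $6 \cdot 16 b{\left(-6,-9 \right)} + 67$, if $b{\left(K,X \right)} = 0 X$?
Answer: $67$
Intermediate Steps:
$b{\left(K,X \right)} = 0$
$6 \cdot 16 b{\left(-6,-9 \right)} + 67 = 6 \cdot 16 \cdot 0 + 67 = 96 \cdot 0 + 67 = 0 + 67 = 67$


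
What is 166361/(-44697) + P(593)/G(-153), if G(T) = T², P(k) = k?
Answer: -1289279776/348770691 ≈ -3.6966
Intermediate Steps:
166361/(-44697) + P(593)/G(-153) = 166361/(-44697) + 593/((-153)²) = 166361*(-1/44697) + 593/23409 = -166361/44697 + 593*(1/23409) = -166361/44697 + 593/23409 = -1289279776/348770691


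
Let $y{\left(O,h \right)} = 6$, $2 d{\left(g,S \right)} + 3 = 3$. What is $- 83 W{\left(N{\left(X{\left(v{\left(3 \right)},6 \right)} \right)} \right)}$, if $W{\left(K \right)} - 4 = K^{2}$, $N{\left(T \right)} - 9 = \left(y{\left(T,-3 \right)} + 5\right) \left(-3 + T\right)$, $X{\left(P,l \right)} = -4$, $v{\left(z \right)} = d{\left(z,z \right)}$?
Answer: $-384124$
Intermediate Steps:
$d{\left(g,S \right)} = 0$ ($d{\left(g,S \right)} = - \frac{3}{2} + \frac{1}{2} \cdot 3 = - \frac{3}{2} + \frac{3}{2} = 0$)
$v{\left(z \right)} = 0$
$N{\left(T \right)} = -24 + 11 T$ ($N{\left(T \right)} = 9 + \left(6 + 5\right) \left(-3 + T\right) = 9 + 11 \left(-3 + T\right) = 9 + \left(-33 + 11 T\right) = -24 + 11 T$)
$W{\left(K \right)} = 4 + K^{2}$
$- 83 W{\left(N{\left(X{\left(v{\left(3 \right)},6 \right)} \right)} \right)} = - 83 \left(4 + \left(-24 + 11 \left(-4\right)\right)^{2}\right) = - 83 \left(4 + \left(-24 - 44\right)^{2}\right) = - 83 \left(4 + \left(-68\right)^{2}\right) = - 83 \left(4 + 4624\right) = \left(-83\right) 4628 = -384124$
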